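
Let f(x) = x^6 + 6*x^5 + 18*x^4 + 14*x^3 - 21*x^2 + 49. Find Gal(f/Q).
The polynomial f is an irreducible sextic over Q, so G = Gal(f/Q) is one of the 16 transitive subgroups 6T1, ..., 6T16 of S_6. The discriminant of f is -28010528989632, which is not a perfect square, so G is not contained in A_6. The transitive groups of degree 6 not contained in A_6 are: C_6 (6T1, order 6), S_3 (6T2, order 6), D_6 (6T3, order 12), C_3 x S_3 (6T5, order 18), A_4 x C_2 (6T6, order 24), S_4 (6T8, order 24), S_3 x S_3 (6T9, order 36), S_4 x C_2 (6T11, order 48), (S_3 x S_3) : C_2 (6T13, order 72), PGL(2,5) (6T14, order 120), S_6 (6T16, order 720). By Dedekind's theorem, for a prime p not dividing disc(f) the degrees of the irreducible factors of f mod p form the cycle type of an element of G. Factoring f modulo the 21 such primes p <= 89 (skipping 2, 3, 7, which divide the discriminant), each new pattern first appears at: mod 5: f = (x^6 + x^5 + 3x^4 + 4x^3 + 4x^2 + 4), pattern 6; mod 11: f = (x + 8)(x^5 + 9x^4 + x^3 + 6x^2 + 8x + 2), pattern 5+1; mod 13: f = (x + 2)(x + 9)(x^4 + 8x^3 + 3x^2 + 6x + 2), pattern 4+1+1; mod 23: f = (x + 8)(x + 21)(x^2 + 3x + 11)(x^2 + 20x + 9), pattern 2+2+1+1; mod 43: f = (x^3 + 3x^2 + 3x + 13)(x^3 + 3x^2 + 6x + 17), pattern 3+3; mod 61: f = (x^2 + 15x + 31)(x^2 + 17x + 36)(x^2 + 35x + 40), pattern 2+2+2. No other pattern occurs in this range, so the set of observed cycle types is {6, 5+1, 4+1+1, 2+2+1+1, 3+3, 2+2+2}. The candidates containing elements of all these cycle types are PGL(2,5) (6T14) of order 120, S_6 (6T16) of order 720; the others are excluded. The observed types are precisely the cycle types that occur in PGL(2,5) (6T14) (apart from the identity). Each of the other remaining candidates has further cycle types, and by the Chebotarev density theorem the matching factorization patterns would occur for a proportion of primes equal to their share of the group: S_6 (6T16) additionally contains elements of type 4+2, 3+2+1, 3+1+1+1, 2+1+1+1+1 (265 of its 720 elements, about 37% of primes). None of the 21 primes tested shows any such pattern (for each of these groups the chance of that is below 10^-4), which rules them out. Hence G = PGL(2,5) (6T14), of order 120.

PGL(2,5)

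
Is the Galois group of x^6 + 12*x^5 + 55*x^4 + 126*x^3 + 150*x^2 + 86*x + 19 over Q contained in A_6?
The polynomial is irreducible of degree 6 over Q. Its discriminant is 12222016 = 3496^2, a perfect square. A Galois group lies in the alternating group exactly when the discriminant is a square in Q, so the Galois group (S_4) is contained in A_6.

Yes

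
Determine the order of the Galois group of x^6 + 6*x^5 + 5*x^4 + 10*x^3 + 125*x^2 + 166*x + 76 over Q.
36

The degree of the splitting field over Q equals the order of the Galois group, so first determine the group. The polynomial f is an irreducible sextic over Q, so G = Gal(f/Q) is one of the 16 transitive subgroups 6T1, ..., 6T16 of S_6. The discriminant of f is 38875225000000 = 6235000^2, a perfect square, so G is contained in A_6. The transitive groups of degree 6 contained in A_6 are: A_4 (6T4, order 12), S_4 (6T7, order 24), (C_3 x C_3) : C_4 (6T10, order 36), PSL(2,5) (6T12, order 60), A_6 (6T15, order 360). By Dedekind's theorem, for a prime p not dividing disc(f) the degrees of the irreducible factors of f mod p form the cycle type of an element of G. Factoring f modulo the 19 such primes p <= 83 (skipping 2, 5, 29, 43, which divide the discriminant), each new pattern first appears at: mod 3: f = (x^2 + 1)(x^4 + x^2 + x + 1), pattern 4+2; mod 11: f = (x^3 + 7x^2 + 5x + 3)(x^3 + 10x^2 + 7x + 7), pattern 3+3; mod 19: f = (x)(x + 5)(x^2 + 8x + 14)(x^2 + 12x + 4), pattern 2+2+1+1; mod 61: f = (x + 20)(x + 38)(x + 41)(x^3 + 29x^2 + 35x + 43), pattern 3+1+1+1. No other pattern occurs in this range, so the set of observed cycle types is {4+2, 3+3, 2+2+1+1, 3+1+1+1}. The candidates containing elements of all these cycle types are (C_3 x C_3) : C_4 (6T10) of order 36, A_6 (6T15) of order 360; the others are excluded. The observed types are precisely the cycle types that occur in (C_3 x C_3) : C_4 (6T10) (apart from the identity). Each of the other remaining candidates has further cycle types, and by the Chebotarev density theorem the matching factorization patterns would occur for a proportion of primes equal to their share of the group: A_6 (6T15) additionally contains elements of type 5+1 (144 of its 360 elements, about 40% of primes). None of the 19 primes tested shows any such pattern (for each of these groups the chance of that is below 10^-4), which rules them out. Hence G = (C_3 x C_3) : C_4 (6T10), of order 36. The Galois group (C_3 x C_3) : C_4 (6T10) has order 36, so the splitting field has degree 36 over Q.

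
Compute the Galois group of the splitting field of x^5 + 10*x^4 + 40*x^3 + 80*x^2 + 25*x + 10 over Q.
The polynomial f is an irreducible quintic over Q, so G = Gal(f/Q) is a transitive subgroup of S_5: one of C_5 (5T1, order 5), D_5 (5T2, order 10), F_20 (5T3, order 20), A_5 (5T4, order 60) or S_5 (5T5, order 120). The discriminant of f is 58564000000 = 242000^2, a perfect square, so G is contained in A_5. The transitive groups of degree 5 contained in A_5 are: C_5 (5T1, order 5), D_5 (5T2, order 10), A_5 (5T4, order 60). By Dedekind's theorem, for a prime p not dividing disc(f) the degrees of the irreducible factors of f mod p form the cycle type of an element of G. Factoring f modulo the 3 such primes p <= 13 (skipping 2, 5, 11, which divide the discriminant), each new pattern first appears at: mod 3: f = (x^5 + x^4 + x^3 + 2x^2 + x + 1), pattern 5; mod 13: f = (x + 8)(x + 10)(x^3 + 5x^2 + 5), pattern 3+1+1. No other pattern occurs in this range, so the set of observed cycle types is {5, 3+1+1}. Among the candidates above, the only group containing elements of all these cycle types is A_5 (5T4) — each of C_5 (5T1), D_5 (5T2) lacks at least one of them. Hence G = A_5 (5T4), of order 60.

A_5, the alternating group on 5 letters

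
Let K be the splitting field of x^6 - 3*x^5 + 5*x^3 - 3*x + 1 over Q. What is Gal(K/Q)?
The polynomial f is an irreducible sextic over Q, so G = Gal(f/Q) is one of the 16 transitive subgroups 6T1, ..., 6T16 of S_6. The discriminant of f is -34992, which is not a perfect square, so G is not contained in A_6. The transitive groups of degree 6 not contained in A_6 are: C_6 (6T1, order 6), S_3 (6T2, order 6), D_6 (6T3, order 12), C_3 x S_3 (6T5, order 18), A_4 x C_2 (6T6, order 24), S_4 (6T8, order 24), S_3 x S_3 (6T9, order 36), S_4 x C_2 (6T11, order 48), (S_3 x S_3) : C_2 (6T13, order 72), PGL(2,5) (6T14, order 120), S_6 (6T16, order 720). By Dedekind's theorem, for a prime p not dividing disc(f) the degrees of the irreducible factors of f mod p form the cycle type of an element of G. Factoring f modulo the 23 such primes p <= 97 (skipping 2, 3, which divide the discriminant), each new pattern first appears at: mod 5: f = (x^2 + x + 1)(x^2 + 2x + 3)(x^2 + 4x + 2), pattern 2+2+2; mod 7: f = (x^3 + x^2 + 3x + 1)(x^3 + 3x^2 + x + 1), pattern 3+3; mod 31: f = (x + 3)(x + 7)(x + 9)(x + 21)(x + 23)(x + 27), pattern 1+1+1+1+1+1. No other pattern occurs in this range, so the set of observed cycle types is {2+2+2, 3+3, 1+1+1+1+1+1}. The candidates containing elements of all these cycle types are C_6 (6T1) of order 6, S_3 (6T2) of order 6, D_6 (6T3) of order 12, C_3 x S_3 (6T5) of order 18, A_4 x C_2 (6T6) of order 24, S_4 (6T8) of order 24, S_3 x S_3 (6T9) of order 36, S_4 x C_2 (6T11) of order 48, (S_3 x S_3) : C_2 (6T13) of order 72, PGL(2,5) (6T14) of order 120, S_6 (6T16) of order 720; the others are excluded. The observed types are precisely the cycle types that occur in S_3 (6T2). Each of the other remaining candidates has further cycle types, and by the Chebotarev density theorem the matching factorization patterns would occur for a proportion of primes equal to their share of the group: C_6 (6T1) additionally contains elements of type 6 (2 of its 6 elements, about 33% of primes); D_6 (6T3) additionally contains elements of type 6, 2+2+1+1 (5 of its 12 elements, about 42% of primes); C_3 x S_3 (6T5) additionally contains elements of type 6, 3+1+1+1 (10 of its 18 elements, about 56% of primes); A_4 x C_2 (6T6) additionally contains elements of type 6, 2+2+1+1, 2+1+1+1+1 (14 of its 24 elements, about 58% of primes); S_4 (6T8) additionally contains elements of type 4+1+1, 2+2+1+1 (9 of its 24 elements, about 38% of primes); S_3 x S_3 (6T9) additionally contains elements of type 6, 3+1+1+1, 2+2+1+1 (25 of its 36 elements, about 69% of primes); S_4 x C_2 (6T11) additionally contains elements of type 6, 4+2, 4+1+1, 2+2+1+1, 2+1+1+1+1 (32 of its 48 elements, about 67% of primes); (S_3 x S_3) : C_2 (6T13) additionally contains elements of type 6, 4+2, 3+2+1, 3+1+1+1, 2+2+1+1, 2+1+1+1+1 (61 of its 72 elements, about 85% of primes); PGL(2,5) (6T14) additionally contains elements of type 6, 5+1, 4+1+1, 2+2+1+1 (89 of its 120 elements, about 74% of primes); S_6 (6T16) additionally contains elements of type 6, 5+1, 4+2, 4+1+1, 3+2+1, 3+1+1+1, 2+2+1+1, 2+1+1+1+1 (664 of its 720 elements, about 92% of primes). None of the 23 primes tested shows any such pattern (for each of these groups the chance of that is below 10^-4), which rules them out. Hence G = S_3 (6T2), of order 6.

S_3, S_3 acting on 6 points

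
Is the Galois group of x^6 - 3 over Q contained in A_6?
No

The polynomial is irreducible of degree 6 over Q. Its discriminant is 11337408, which is not a perfect square. A Galois group lies in the alternating group exactly when the discriminant is a square in Q, so the Galois group (D_6) is not contained in A_6.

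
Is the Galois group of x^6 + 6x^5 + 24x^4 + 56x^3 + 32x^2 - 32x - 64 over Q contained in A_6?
No

The polynomial is irreducible of degree 6 over Q. Its discriminant is 870211913777152, which is not a perfect square. A Galois group lies in the alternating group exactly when the discriminant is a square in Q, so the Galois group (S_4) is not contained in A_6.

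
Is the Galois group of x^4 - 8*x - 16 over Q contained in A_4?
No

The polynomial is irreducible of degree 4 over Q. Its discriminant is -1159168, which is not a perfect square. A Galois group lies in the alternating group exactly when the discriminant is a square in Q, so the Galois group (S_4) is not contained in A_4.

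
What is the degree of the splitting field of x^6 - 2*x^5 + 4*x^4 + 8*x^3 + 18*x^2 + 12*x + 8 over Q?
24

The degree of the splitting field over Q equals the order of the Galois group, so first determine the group. The polynomial f is an irreducible sextic over Q, so G = Gal(f/Q) is one of the 16 transitive subgroups 6T1, ..., 6T16 of S_6. The discriminant of f is -4014080000, which is not a perfect square, so G is not contained in A_6. The transitive groups of degree 6 not contained in A_6 are: C_6 (6T1, order 6), S_3 (6T2, order 6), D_6 (6T3, order 12), C_3 x S_3 (6T5, order 18), A_4 x C_2 (6T6, order 24), S_4 (6T8, order 24), S_3 x S_3 (6T9, order 36), S_4 x C_2 (6T11, order 48), (S_3 x S_3) : C_2 (6T13, order 72), PGL(2,5) (6T14, order 120), S_6 (6T16, order 720). By Dedekind's theorem, for a prime p not dividing disc(f) the degrees of the irreducible factors of f mod p form the cycle type of an element of G. Factoring f modulo the 22 such primes p <= 97 (skipping 2, 5, 7, which divide the discriminant), each new pattern first appears at: mod 3: f = (x^3 + 2x + 2)(x^3 + x^2 + 2x + 1), pattern 3+3; mod 13: f = (x + 1)(x + 6)(x^4 + 4x^3 + 9x^2 + 12x + 10), pattern 4+1+1; mod 37: f = (x^2 + 5x + 21)(x^2 + 7x + 25)(x^2 + 23x + 17), pattern 2+2+2; mod 43: f = (x + 16)(x + 40)(x^2 + 8x + 20)(x^2 + 20x + 24), pattern 2+2+1+1. No other pattern occurs in this range, so the set of observed cycle types is {3+3, 4+1+1, 2+2+2, 2+2+1+1}. The candidates containing elements of all these cycle types are S_4 (6T8) of order 24, S_4 x C_2 (6T11) of order 48, PGL(2,5) (6T14) of order 120, S_6 (6T16) of order 720; the others are excluded. The observed types are precisely the cycle types that occur in S_4 (6T8) (apart from the identity). Each of the other remaining candidates has further cycle types, and by the Chebotarev density theorem the matching factorization patterns would occur for a proportion of primes equal to their share of the group: S_4 x C_2 (6T11) additionally contains elements of type 6, 4+2, 2+1+1+1+1 (17 of its 48 elements, about 35% of primes); PGL(2,5) (6T14) additionally contains elements of type 6, 5+1 (44 of its 120 elements, about 37% of primes); S_6 (6T16) additionally contains elements of type 6, 5+1, 4+2, 3+2+1, 3+1+1+1, 2+1+1+1+1 (529 of its 720 elements, about 73% of primes). None of the 22 primes tested shows any such pattern (for each of these groups the chance of that is below 10^-4), which rules them out. Hence G = S_4 (6T8), of order 24. The Galois group S_4 (6T8) has order 24, so the splitting field has degree 24 over Q.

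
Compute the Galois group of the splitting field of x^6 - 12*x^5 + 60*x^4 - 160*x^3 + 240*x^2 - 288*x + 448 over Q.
(S_3 x S_3) : C_2

The polynomial f is an irreducible sextic over Q, so G = Gal(f/Q) is one of the 16 transitive subgroups 6T1, ..., 6T16 of S_6. The discriminant of f is -9727331052552192, which is not a perfect square, so G is not contained in A_6. The transitive groups of degree 6 not contained in A_6 are: C_6 (6T1, order 6), S_3 (6T2, order 6), D_6 (6T3, order 12), C_3 x S_3 (6T5, order 18), A_4 x C_2 (6T6, order 24), S_4 (6T8, order 24), S_3 x S_3 (6T9, order 36), S_4 x C_2 (6T11, order 48), (S_3 x S_3) : C_2 (6T13, order 72), PGL(2,5) (6T14, order 120), S_6 (6T16, order 720). By Dedekind's theorem, for a prime p not dividing disc(f) the degrees of the irreducible factors of f mod p form the cycle type of an element of G. Factoring f modulo the 27 such primes p <= 127 (skipping 2, 3, 17, 43, which divide the discriminant), each new pattern first appears at: mod 5: f = (x^6 + 3x^5 + 2x + 3), pattern 6; mod 7: f = (x)(x^2 + 4x + 5)(x^3 + 5x^2 + 4), pattern 3+2+1; mod 11: f = (x^2 + 3x + 9)(x^4 + 7x^3 + 8x^2 + 6x + 7), pattern 4+2; mod 13: f = (x + 1)(x + 4)(x^2 + 2x + 3)(x^2 + 7x + 7), pattern 2+2+1+1; mod 61: f = (x + 17)(x + 39)(x + 51)(x + 55)(x^2 + 9x + 56), pattern 2+1+1+1+1; mod 97: f = (x + 71)(x + 75)(x + 94)(x^3 + 39x^2 + 72x + 2), pattern 3+1+1+1; mod 113: f = (x^2 + 19x + 39)(x^2 + 94x + 96)(x^2 + 101x + 60), pattern 2+2+2; mod 127: f = (x^3 + 43x^2 + 15x + 85)(x^3 + 72x^2 + 124x + 74), pattern 3+3. No other pattern occurs in this range, so the set of observed cycle types is {6, 3+2+1, 4+2, 2+2+1+1, 2+1+1+1+1, 3+1+1+1, 2+2+2, 3+3}. The candidates containing elements of all these cycle types are (S_3 x S_3) : C_2 (6T13) of order 72, S_6 (6T16) of order 720; the others are excluded. The observed types are precisely the cycle types that occur in (S_3 x S_3) : C_2 (6T13) (apart from the identity). Each of the other remaining candidates has further cycle types, and by the Chebotarev density theorem the matching factorization patterns would occur for a proportion of primes equal to their share of the group: S_6 (6T16) additionally contains elements of type 5+1, 4+1+1 (234 of its 720 elements, about 32% of primes). None of the 27 primes tested shows any such pattern (for each of these groups the chance of that is below 10^-4), which rules them out. Hence G = (S_3 x S_3) : C_2 (6T13), of order 72.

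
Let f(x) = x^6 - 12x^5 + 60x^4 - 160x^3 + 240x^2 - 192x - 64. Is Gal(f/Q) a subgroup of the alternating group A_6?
The polynomial is irreducible of degree 6 over Q. Its discriminant is 1603087953297408, which is not a perfect square. A Galois group lies in the alternating group exactly when the discriminant is a square in Q, so the Galois group (D_6) is not contained in A_6.

No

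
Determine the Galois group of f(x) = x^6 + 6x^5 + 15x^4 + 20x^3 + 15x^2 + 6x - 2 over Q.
The polynomial f is an irreducible sextic over Q, so G = Gal(f/Q) is one of the 16 transitive subgroups 6T1, ..., 6T16 of S_6. The discriminant of f is 11337408, which is not a perfect square, so G is not contained in A_6. The transitive groups of degree 6 not contained in A_6 are: C_6 (6T1, order 6), S_3 (6T2, order 6), D_6 (6T3, order 12), C_3 x S_3 (6T5, order 18), A_4 x C_2 (6T6, order 24), S_4 (6T8, order 24), S_3 x S_3 (6T9, order 36), S_4 x C_2 (6T11, order 48), (S_3 x S_3) : C_2 (6T13, order 72), PGL(2,5) (6T14, order 120), S_6 (6T16, order 720). By Dedekind's theorem, for a prime p not dividing disc(f) the degrees of the irreducible factors of f mod p form the cycle type of an element of G. Factoring f modulo the 79 such primes p <= 419 (skipping 2, 3, which divide the discriminant), each new pattern first appears at: mod 5: f = (x^2 + 2)(x^2 + 2x + 4)(x^2 + 4x + 1), pattern 2+2+2; mod 7: f = (x^6 + 6x^5 + x^4 + 6x^3 + x^2 + 6x + 5), pattern 6; mod 11: f = (x + 4)(x + 9)(x^2 + 5x + 2)(x^2 + 10x + 7), pattern 2+2+1+1; mod 13: f = (x^3 + 3x^2 + 3x + 5)(x^3 + 3x^2 + 3x + 10), pattern 3+3; mod 61: f = (x + 3)(x + 27)(x + 29)(x + 34)(x + 36)(x + 60), pattern 1+1+1+1+1+1. No other pattern occurs in this range, so the set of observed cycle types is {2+2+2, 6, 2+2+1+1, 3+3, 1+1+1+1+1+1}. The candidates containing elements of all these cycle types are D_6 (6T3) of order 12, A_4 x C_2 (6T6) of order 24, S_3 x S_3 (6T9) of order 36, S_4 x C_2 (6T11) of order 48, (S_3 x S_3) : C_2 (6T13) of order 72, PGL(2,5) (6T14) of order 120, S_6 (6T16) of order 720; the others are excluded. The observed types are precisely the cycle types that occur in D_6 (6T3). Each of the other remaining candidates has further cycle types, and by the Chebotarev density theorem the matching factorization patterns would occur for a proportion of primes equal to their share of the group: A_4 x C_2 (6T6) additionally contains elements of type 2+1+1+1+1 (3 of its 24 elements, about 12% of primes); S_3 x S_3 (6T9) additionally contains elements of type 3+1+1+1 (4 of its 36 elements, about 11% of primes); S_4 x C_2 (6T11) additionally contains elements of type 4+2, 4+1+1, 2+1+1+1+1 (15 of its 48 elements, about 31% of primes); (S_3 x S_3) : C_2 (6T13) additionally contains elements of type 4+2, 3+2+1, 3+1+1+1, 2+1+1+1+1 (40 of its 72 elements, about 56% of primes); PGL(2,5) (6T14) additionally contains elements of type 5+1, 4+1+1 (54 of its 120 elements, about 45% of primes); S_6 (6T16) additionally contains elements of type 5+1, 4+2, 4+1+1, 3+2+1, 3+1+1+1, 2+1+1+1+1 (499 of its 720 elements, about 69% of primes). None of the 79 primes tested shows any such pattern (for each of these groups the chance of that is below 10^-4), which rules them out. Hence G = D_6 (6T3), of order 12.

6T3: D_6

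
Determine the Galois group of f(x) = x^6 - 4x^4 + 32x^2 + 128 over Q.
The polynomial f is an irreducible sextic over Q, so G = Gal(f/Q) is one of the 16 transitive subgroups 6T1, ..., 6T16 of S_6. The discriminant of f is -5497558138880000, which is not a perfect square, so G is not contained in A_6. The transitive groups of degree 6 not contained in A_6 are: C_6 (6T1, order 6), S_3 (6T2, order 6), D_6 (6T3, order 12), C_3 x S_3 (6T5, order 18), A_4 x C_2 (6T6, order 24), S_4 (6T8, order 24), S_3 x S_3 (6T9, order 36), S_4 x C_2 (6T11, order 48), (S_3 x S_3) : C_2 (6T13, order 72), PGL(2,5) (6T14, order 120), S_6 (6T16, order 720). By Dedekind's theorem, for a prime p not dividing disc(f) the degrees of the irreducible factors of f mod p form the cycle type of an element of G. Factoring f modulo the 22 such primes p <= 89 (skipping 2, 5, which divide the discriminant), each new pattern first appears at: mod 3: f = (x^3 + x^2 + 2)(x^3 + 2x^2 + 1), pattern 3+3; mod 7: f = (x^2 + 1)(x^2 + 2x + 3)(x^2 + 5x + 3), pattern 2+2+2; mod 13: f = (x + 5)(x + 8)(x^4 + 8x^2 + 11), pattern 4+1+1; mod 43: f = (x + 19)(x + 24)(x^2 + 16)(x^2 + 40), pattern 2+2+1+1. No other pattern occurs in this range, so the set of observed cycle types is {3+3, 2+2+2, 4+1+1, 2+2+1+1}. The candidates containing elements of all these cycle types are S_4 (6T8) of order 24, S_4 x C_2 (6T11) of order 48, PGL(2,5) (6T14) of order 120, S_6 (6T16) of order 720; the others are excluded. The observed types are precisely the cycle types that occur in S_4 (6T8) (apart from the identity). Each of the other remaining candidates has further cycle types, and by the Chebotarev density theorem the matching factorization patterns would occur for a proportion of primes equal to their share of the group: S_4 x C_2 (6T11) additionally contains elements of type 6, 4+2, 2+1+1+1+1 (17 of its 48 elements, about 35% of primes); PGL(2,5) (6T14) additionally contains elements of type 6, 5+1 (44 of its 120 elements, about 37% of primes); S_6 (6T16) additionally contains elements of type 6, 5+1, 4+2, 3+2+1, 3+1+1+1, 2+1+1+1+1 (529 of its 720 elements, about 73% of primes). None of the 22 primes tested shows any such pattern (for each of these groups the chance of that is below 10^-4), which rules them out. Hence G = S_4 (6T8), of order 24.

S_4 (order 24)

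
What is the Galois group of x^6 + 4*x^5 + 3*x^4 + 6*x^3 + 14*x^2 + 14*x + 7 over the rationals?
The polynomial f is an irreducible sextic over Q, so G = Gal(f/Q) is one of the 16 transitive subgroups 6T1, ..., 6T16 of S_6. The discriminant of f is 5489031744 = 74088^2, a perfect square, so G is contained in A_6. The transitive groups of degree 6 contained in A_6 are: A_4 (6T4, order 12), S_4 (6T7, order 24), (C_3 x C_3) : C_4 (6T10, order 36), PSL(2,5) (6T12, order 60), A_6 (6T15, order 360). By Dedekind's theorem, for a prime p not dividing disc(f) the degrees of the irreducible factors of f mod p form the cycle type of an element of G. Factoring f modulo the 33 such primes p <= 151 (skipping 2, 3, 7, which divide the discriminant), each new pattern first appears at: mod 5: f = (x^3 + x^2 + 4x + 1)(x^3 + 3x^2 + x + 2), pattern 3+3; mod 13: f = (x + 4)(x + 5)(x^2 + 3x + 5)(x^2 + 5x + 8), pattern 2+2+1+1. No other pattern occurs in this range, so the set of observed cycle types is {3+3, 2+2+1+1}. The candidates containing elements of all these cycle types are A_4 (6T4) of order 12, S_4 (6T7) of order 24, (C_3 x C_3) : C_4 (6T10) of order 36, PSL(2,5) (6T12) of order 60, A_6 (6T15) of order 360; the others are excluded. The observed types are precisely the cycle types that occur in A_4 (6T4) (apart from the identity). Each of the other remaining candidates has further cycle types, and by the Chebotarev density theorem the matching factorization patterns would occur for a proportion of primes equal to their share of the group: S_4 (6T7) additionally contains elements of type 4+2 (6 of its 24 elements, about 25% of primes); (C_3 x C_3) : C_4 (6T10) additionally contains elements of type 4+2, 3+1+1+1 (22 of its 36 elements, about 61% of primes); PSL(2,5) (6T12) additionally contains elements of type 5+1 (24 of its 60 elements, about 40% of primes); A_6 (6T15) additionally contains elements of type 5+1, 4+2, 3+1+1+1 (274 of its 360 elements, about 76% of primes). None of the 33 primes tested shows any such pattern (for each of these groups the chance of that is below 10^-4), which rules them out. Hence G = A_4 (6T4), of order 12.

A_4 (order 12)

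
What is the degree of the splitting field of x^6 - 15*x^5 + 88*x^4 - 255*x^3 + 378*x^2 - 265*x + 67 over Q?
The degree of the splitting field over Q equals the order of the Galois group, so first determine the group. The polynomial f is an irreducible sextic over Q, so G = Gal(f/Q) is one of the 16 transitive subgroups 6T1, ..., 6T16 of S_6. The discriminant of f is 810448, which is not a perfect square, so G is not contained in A_6. The transitive groups of degree 6 not contained in A_6 are: C_6 (6T1, order 6), S_3 (6T2, order 6), D_6 (6T3, order 12), C_3 x S_3 (6T5, order 18), A_4 x C_2 (6T6, order 24), S_4 (6T8, order 24), S_3 x S_3 (6T9, order 36), S_4 x C_2 (6T11, order 48), (S_3 x S_3) : C_2 (6T13, order 72), PGL(2,5) (6T14, order 120), S_6 (6T16, order 720). By Dedekind's theorem, for a prime p not dividing disc(f) the degrees of the irreducible factors of f mod p form the cycle type of an element of G. Factoring f modulo the 23 such primes p <= 97 (skipping 2, 37, which divide the discriminant), each new pattern first appears at: mod 3: f = (x^3 + x^2 + 2x + 1)(x^3 + 2x^2 + 1), pattern 3+3; mod 5: f = (x^2 + 2)(x^2 + x + 1)(x^2 + 4x + 1), pattern 2+2+2; mod 67: f = (x)(x + 16)(x + 28)(x + 34)(x + 46)(x + 62), pattern 1+1+1+1+1+1. No other pattern occurs in this range, so the set of observed cycle types is {3+3, 2+2+2, 1+1+1+1+1+1}. The candidates containing elements of all these cycle types are C_6 (6T1) of order 6, S_3 (6T2) of order 6, D_6 (6T3) of order 12, C_3 x S_3 (6T5) of order 18, A_4 x C_2 (6T6) of order 24, S_4 (6T8) of order 24, S_3 x S_3 (6T9) of order 36, S_4 x C_2 (6T11) of order 48, (S_3 x S_3) : C_2 (6T13) of order 72, PGL(2,5) (6T14) of order 120, S_6 (6T16) of order 720; the others are excluded. The observed types are precisely the cycle types that occur in S_3 (6T2). Each of the other remaining candidates has further cycle types, and by the Chebotarev density theorem the matching factorization patterns would occur for a proportion of primes equal to their share of the group: C_6 (6T1) additionally contains elements of type 6 (2 of its 6 elements, about 33% of primes); D_6 (6T3) additionally contains elements of type 6, 2+2+1+1 (5 of its 12 elements, about 42% of primes); C_3 x S_3 (6T5) additionally contains elements of type 6, 3+1+1+1 (10 of its 18 elements, about 56% of primes); A_4 x C_2 (6T6) additionally contains elements of type 6, 2+2+1+1, 2+1+1+1+1 (14 of its 24 elements, about 58% of primes); S_4 (6T8) additionally contains elements of type 4+1+1, 2+2+1+1 (9 of its 24 elements, about 38% of primes); S_3 x S_3 (6T9) additionally contains elements of type 6, 3+1+1+1, 2+2+1+1 (25 of its 36 elements, about 69% of primes); S_4 x C_2 (6T11) additionally contains elements of type 6, 4+2, 4+1+1, 2+2+1+1, 2+1+1+1+1 (32 of its 48 elements, about 67% of primes); (S_3 x S_3) : C_2 (6T13) additionally contains elements of type 6, 4+2, 3+2+1, 3+1+1+1, 2+2+1+1, 2+1+1+1+1 (61 of its 72 elements, about 85% of primes); PGL(2,5) (6T14) additionally contains elements of type 6, 5+1, 4+1+1, 2+2+1+1 (89 of its 120 elements, about 74% of primes); S_6 (6T16) additionally contains elements of type 6, 5+1, 4+2, 4+1+1, 3+2+1, 3+1+1+1, 2+2+1+1, 2+1+1+1+1 (664 of its 720 elements, about 92% of primes). None of the 23 primes tested shows any such pattern (for each of these groups the chance of that is below 10^-4), which rules them out. Hence G = S_3 (6T2), of order 6. The Galois group S_3 (6T2) has order 6, so the splitting field has degree 6 over Q.

6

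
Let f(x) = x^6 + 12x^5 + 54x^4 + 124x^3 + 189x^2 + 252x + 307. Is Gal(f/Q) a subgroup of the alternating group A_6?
The polynomial is irreducible of degree 6 over Q. Its discriminant is -4801275041472, which is not a perfect square. A Galois group lies in the alternating group exactly when the discriminant is a square in Q, so the Galois group ((S_3 x S_3) : C_2) is not contained in A_6.

No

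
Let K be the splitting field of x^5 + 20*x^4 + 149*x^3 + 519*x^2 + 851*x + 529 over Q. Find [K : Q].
The degree of the splitting field over Q equals the order of the Galois group, so first determine the group. The polynomial f is an irreducible quintic over Q, so G = Gal(f/Q) is a transitive subgroup of S_5: one of C_5 (5T1, order 5), D_5 (5T2, order 10), F_20 (5T3, order 20), A_5 (5T4, order 60) or S_5 (5T5, order 120). The discriminant of f is 7745089 = 2783^2, a perfect square, so G is contained in A_5. The transitive groups of degree 5 contained in A_5 are: C_5 (5T1, order 5), D_5 (5T2, order 10), A_5 (5T4, order 60). By Dedekind's theorem, for a prime p not dividing disc(f) the degrees of the irreducible factors of f mod p form the cycle type of an element of G. Factoring f modulo the 14 such primes p <= 53 (skipping 11, 23, which divide the discriminant), each new pattern first appears at: mod 2: f = (x^5 + x^3 + x^2 + x + 1), pattern 5; mod 43: f = (x + 12)(x + 14)(x + 15)(x + 31)(x + 34), pattern 1+1+1+1+1. No other pattern occurs in this range, so the set of observed cycle types is {5, 1+1+1+1+1}. The candidates containing elements of all these cycle types are C_5 (5T1) of order 5, D_5 (5T2) of order 10, A_5 (5T4) of order 60; the others are excluded. The observed types are precisely the cycle types that occur in C_5 (5T1). Each of the other remaining candidates has further cycle types, and by the Chebotarev density theorem the matching factorization patterns would occur for a proportion of primes equal to their share of the group: D_5 (5T2) additionally contains elements of type 2+2+1 (5 of its 10 elements, about 50% of primes); A_5 (5T4) additionally contains elements of type 3+1+1, 2+2+1 (35 of its 60 elements, about 58% of primes). None of the 14 primes tested shows any such pattern (for each of these groups the chance of that is below 10^-4), which rules them out. Hence G = C_5 (5T1), of order 5. The Galois group C_5 (5T1) has order 5, so the splitting field has degree 5 over Q.

5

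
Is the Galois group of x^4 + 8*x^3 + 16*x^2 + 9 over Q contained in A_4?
The polynomial is irreducible of degree 4 over Q. Its discriminant is 518400 = 720^2, a perfect square. A Galois group lies in the alternating group exactly when the discriminant is a square in Q, so the Galois group (V_4) is contained in A_4.

Yes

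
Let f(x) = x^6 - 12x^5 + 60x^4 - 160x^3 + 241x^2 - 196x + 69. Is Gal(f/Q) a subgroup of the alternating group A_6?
No

The polynomial is irreducible of degree 6 over Q. Its discriminant is -61504, which is not a perfect square. A Galois group lies in the alternating group exactly when the discriminant is a square in Q, so the Galois group (S_4 x C_2) is not contained in A_6.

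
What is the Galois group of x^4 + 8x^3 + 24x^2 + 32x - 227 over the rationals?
The polynomial is an irreducible quartic over Q and its discriminant is -3673320192, which is not a perfect square, so the Galois group is not contained in A_4. The resolvent cubic y^3 - 24*y^2 + 1164*y - 8288 has exactly one rational root, so the Galois group is C_4 or D_4. The quartic remains irreducible over Q(sqrt(disc)), so the group is D_4.

D_4, the dihedral group of order 8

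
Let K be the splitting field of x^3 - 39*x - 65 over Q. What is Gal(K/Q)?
C_3, A_3

The polynomial is an irreducible cubic over Q and its discriminant is 123201 = 351^2, a perfect square. For an irreducible cubic, a square discriminant forces the Galois group to be A_3, the cyclic group of order 3.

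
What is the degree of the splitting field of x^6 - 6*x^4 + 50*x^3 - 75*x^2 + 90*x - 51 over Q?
The degree of the splitting field over Q equals the order of the Galois group, so first determine the group. The polynomial f is an irreducible sextic over Q, so G = Gal(f/Q) is one of the 16 transitive subgroups 6T1, ..., 6T16 of S_6. The discriminant of f is 1323222688272384 = 36376128^2, a perfect square, so G is contained in A_6. The transitive groups of degree 6 contained in A_6 are: A_4 (6T4, order 12), S_4 (6T7, order 24), (C_3 x C_3) : C_4 (6T10, order 36), PSL(2,5) (6T12, order 60), A_6 (6T15, order 360). By Dedekind's theorem, for a prime p not dividing disc(f) the degrees of the irreducible factors of f mod p form the cycle type of an element of G. Factoring f modulo the 33 such primes p <= 149 (skipping 2, 3, which divide the discriminant), each new pattern first appears at: mod 5: f = (x^3 + 2x^2 + 4x + 4)(x^3 + 3x^2 + 4x + 1), pattern 3+3; mod 17: f = (x)(x + 8)(x^2 + 3x + 9)(x^2 + 6x + 14), pattern 2+2+1+1; mod 71: f = (x + 8)(x + 15)(x + 23)(x + 24)(x + 35)(x + 37), pattern 1+1+1+1+1+1. No other pattern occurs in this range, so the set of observed cycle types is {3+3, 2+2+1+1, 1+1+1+1+1+1}. The candidates containing elements of all these cycle types are A_4 (6T4) of order 12, S_4 (6T7) of order 24, (C_3 x C_3) : C_4 (6T10) of order 36, PSL(2,5) (6T12) of order 60, A_6 (6T15) of order 360; the others are excluded. The observed types are precisely the cycle types that occur in A_4 (6T4). Each of the other remaining candidates has further cycle types, and by the Chebotarev density theorem the matching factorization patterns would occur for a proportion of primes equal to their share of the group: S_4 (6T7) additionally contains elements of type 4+2 (6 of its 24 elements, about 25% of primes); (C_3 x C_3) : C_4 (6T10) additionally contains elements of type 4+2, 3+1+1+1 (22 of its 36 elements, about 61% of primes); PSL(2,5) (6T12) additionally contains elements of type 5+1 (24 of its 60 elements, about 40% of primes); A_6 (6T15) additionally contains elements of type 5+1, 4+2, 3+1+1+1 (274 of its 360 elements, about 76% of primes). None of the 33 primes tested shows any such pattern (for each of these groups the chance of that is below 10^-4), which rules them out. Hence G = A_4 (6T4), of order 12. The Galois group A_4 (6T4) has order 12, so the splitting field has degree 12 over Q.

12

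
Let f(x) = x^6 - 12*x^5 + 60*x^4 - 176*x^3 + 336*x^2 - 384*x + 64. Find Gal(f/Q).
The polynomial f is an irreducible sextic over Q, so G = Gal(f/Q) is one of the 16 transitive subgroups 6T1, ..., 6T16 of S_6. The discriminant of f is 5410421842378752, which is not a perfect square, so G is not contained in A_6. The transitive groups of degree 6 not contained in A_6 are: C_6 (6T1, order 6), S_3 (6T2, order 6), D_6 (6T3, order 12), C_3 x S_3 (6T5, order 18), A_4 x C_2 (6T6, order 24), S_4 (6T8, order 24), S_3 x S_3 (6T9, order 36), S_4 x C_2 (6T11, order 48), (S_3 x S_3) : C_2 (6T13, order 72), PGL(2,5) (6T14, order 120), S_6 (6T16, order 720). By Dedekind's theorem, for a prime p not dividing disc(f) the degrees of the irreducible factors of f mod p form the cycle type of an element of G. Factoring f modulo the 23 such primes p <= 97 (skipping 2, 3, which divide the discriminant), each new pattern first appears at: mod 5: f = (x^6 + 3x^5 + 4x^3 + x^2 + x + 4), pattern 6; mod 11: f = (x + 4)(x + 8)(x^2 + x + 8)(x^2 + 8x + 3), pattern 2+2+1+1; mod 13: f = (x + 2)(x + 8)(x + 10)(x^3 + 7x^2 + 12x + 3), pattern 3+1+1+1; mod 31: f = (x^2 + 12x + 6)(x^2 + 14x + 12)(x^2 + 24x + 25), pattern 2+2+2; mod 97: f = (x^3 + 91x^2 + 12x + 1)(x^3 + 91x^2 + 12x + 64), pattern 3+3. No other pattern occurs in this range, so the set of observed cycle types is {6, 2+2+1+1, 3+1+1+1, 2+2+2, 3+3}. The candidates containing elements of all these cycle types are S_3 x S_3 (6T9) of order 36, (S_3 x S_3) : C_2 (6T13) of order 72, S_6 (6T16) of order 720; the others are excluded. The observed types are precisely the cycle types that occur in S_3 x S_3 (6T9) (apart from the identity). Each of the other remaining candidates has further cycle types, and by the Chebotarev density theorem the matching factorization patterns would occur for a proportion of primes equal to their share of the group: (S_3 x S_3) : C_2 (6T13) additionally contains elements of type 4+2, 3+2+1, 2+1+1+1+1 (36 of its 72 elements, about 50% of primes); S_6 (6T16) additionally contains elements of type 5+1, 4+2, 4+1+1, 3+2+1, 2+1+1+1+1 (459 of its 720 elements, about 64% of primes). None of the 23 primes tested shows any such pattern (for each of these groups the chance of that is below 10^-4), which rules them out. Hence G = S_3 x S_3 (6T9), of order 36.

S_3 x S_3 (also written G36-)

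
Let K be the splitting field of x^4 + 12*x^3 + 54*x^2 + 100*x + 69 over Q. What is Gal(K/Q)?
The polynomial is an irreducible quartic over Q and its discriminant is 331776 = 576^2, a perfect square, so the Galois group is contained in A_4. The resolvent cubic y^3 - 54*y^2 + 924*y - 5032 is irreducible over Q. An irreducible resolvent with square discriminant gives A_4.

A_4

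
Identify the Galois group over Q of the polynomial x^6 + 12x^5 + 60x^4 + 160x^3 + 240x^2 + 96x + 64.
The polynomial f is an irreducible sextic over Q, so G = Gal(f/Q) is one of the 16 transitive subgroups 6T1, ..., 6T16 of S_6. The discriminant of f is -9727331052552192, which is not a perfect square, so G is not contained in A_6. The transitive groups of degree 6 not contained in A_6 are: C_6 (6T1, order 6), S_3 (6T2, order 6), D_6 (6T3, order 12), C_3 x S_3 (6T5, order 18), A_4 x C_2 (6T6, order 24), S_4 (6T8, order 24), S_3 x S_3 (6T9, order 36), S_4 x C_2 (6T11, order 48), (S_3 x S_3) : C_2 (6T13, order 72), PGL(2,5) (6T14, order 120), S_6 (6T16, order 720). By Dedekind's theorem, for a prime p not dividing disc(f) the degrees of the irreducible factors of f mod p form the cycle type of an element of G. Factoring f modulo the 27 such primes p <= 127 (skipping 2, 3, 17, 43, which divide the discriminant), each new pattern first appears at: mod 5: f = (x^6 + 2x^5 + x + 4), pattern 6; mod 7: f = (x + 4)(x^2 + 5x + 2)(x^3 + 3x^2 + 4x + 1), pattern 3+2+1; mod 11: f = (x^2 + 4)(x^4 + x^3 + x^2 + 2x + 5), pattern 4+2; mod 13: f = (x + 5)(x + 8)(x^2 + 2x + 12)(x^2 + 10x + 1), pattern 2+2+1+1; mod 61: f = (x + 21)(x + 43)(x + 55)(x + 59)(x^2 + 17x + 47), pattern 2+1+1+1+1; mod 97: f = (x + 1)(x + 75)(x + 79)(x^3 + 51x^2 + 44x + 8), pattern 3+1+1+1; mod 113: f = (x^2 + 27x + 18)(x^2 + 102x + 36)(x^2 + 109x + 28), pattern 2+2+2; mod 127: f = (x^3 + 55x^2 + 26x + 8)(x^3 + 84x^2 + 113x + 8), pattern 3+3. No other pattern occurs in this range, so the set of observed cycle types is {6, 3+2+1, 4+2, 2+2+1+1, 2+1+1+1+1, 3+1+1+1, 2+2+2, 3+3}. The candidates containing elements of all these cycle types are (S_3 x S_3) : C_2 (6T13) of order 72, S_6 (6T16) of order 720; the others are excluded. The observed types are precisely the cycle types that occur in (S_3 x S_3) : C_2 (6T13) (apart from the identity). Each of the other remaining candidates has further cycle types, and by the Chebotarev density theorem the matching factorization patterns would occur for a proportion of primes equal to their share of the group: S_6 (6T16) additionally contains elements of type 5+1, 4+1+1 (234 of its 720 elements, about 32% of primes). None of the 27 primes tested shows any such pattern (for each of these groups the chance of that is below 10^-4), which rules them out. Hence G = (S_3 x S_3) : C_2 (6T13), of order 72.

6T13: (S_3 x S_3) : C_2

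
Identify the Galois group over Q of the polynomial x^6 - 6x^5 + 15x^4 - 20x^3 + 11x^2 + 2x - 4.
The polynomial f is an irreducible sextic over Q, so G = Gal(f/Q) is one of the 16 transitive subgroups 6T1, ..., 6T16 of S_6. The discriminant of f is 3356224 = 1832^2, a perfect square, so G is contained in A_6. The transitive groups of degree 6 contained in A_6 are: A_4 (6T4, order 12), S_4 (6T7, order 24), (C_3 x C_3) : C_4 (6T10, order 36), PSL(2,5) (6T12, order 60), A_6 (6T15, order 360). By Dedekind's theorem, for a prime p not dividing disc(f) the degrees of the irreducible factors of f mod p form the cycle type of an element of G. Factoring f modulo the 79 such primes p <= 419 (skipping 2, 229, which divide the discriminant), each new pattern first appears at: mod 3: f = (x^3 + x^2 + 2)(x^3 + 2x^2 + x + 1), pattern 3+3; mod 7: f = (x^2 + 5x + 5)(x^4 + 3x^3 + 2x^2 + 4x + 2), pattern 4+2; mod 23: f = (x + 8)(x + 13)(x^2 + 20x + 20)(x^2 + 22x + 18), pattern 2+2+1+1; mod 193: f = (x + 86)(x + 89)(x + 92)(x + 99)(x + 102)(x + 105), pattern 1+1+1+1+1+1. No other pattern occurs in this range, so the set of observed cycle types is {3+3, 4+2, 2+2+1+1, 1+1+1+1+1+1}. The candidates containing elements of all these cycle types are S_4 (6T7) of order 24, (C_3 x C_3) : C_4 (6T10) of order 36, A_6 (6T15) of order 360; the others are excluded. The observed types are precisely the cycle types that occur in S_4 (6T7). Each of the other remaining candidates has further cycle types, and by the Chebotarev density theorem the matching factorization patterns would occur for a proportion of primes equal to their share of the group: (C_3 x C_3) : C_4 (6T10) additionally contains elements of type 3+1+1+1 (4 of its 36 elements, about 11% of primes); A_6 (6T15) additionally contains elements of type 5+1, 3+1+1+1 (184 of its 360 elements, about 51% of primes). None of the 79 primes tested shows any such pattern (for each of these groups the chance of that is below 10^-4), which rules them out. Hence G = S_4 (6T7), of order 24.

6T7: S_4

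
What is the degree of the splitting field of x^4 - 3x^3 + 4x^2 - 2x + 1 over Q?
The degree of the splitting field over Q equals the order of the Galois group, so first determine the group. The polynomial is an irreducible quartic over Q and its discriminant is 125, which is not a perfect square, so the Galois group is not contained in A_4. The resolvent cubic y^3 - 4*y^2 + 2*y + 3 has exactly one rational root, so the Galois group is C_4 or D_4. The quartic becomes reducible over Q(sqrt(disc)), so the group is C_4. The Galois group C_4 (4T1) has order 4, so the splitting field has degree 4 over Q.

4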